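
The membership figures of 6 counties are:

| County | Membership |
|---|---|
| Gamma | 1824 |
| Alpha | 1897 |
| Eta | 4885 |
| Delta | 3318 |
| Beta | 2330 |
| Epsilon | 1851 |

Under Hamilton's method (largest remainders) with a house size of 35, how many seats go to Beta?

5

The standard divisor is 16105/35 ≈ 460.143.
Standard quotas: Gamma 3.964, Alpha 4.123, Eta 10.616, Delta 7.211, Beta 5.064, Epsilon 4.023.
Lower quotas: Gamma 3, Alpha 4, Eta 10, Delta 7, Beta 5, Epsilon 4 (sum 33, leaving 2 seats).
Remainders in descending order: Gamma 0.964, Eta 0.616, Delta 0.211, Alpha 0.123, Beta 0.064, Epsilon 0.023.
Largest remainders: Gamma, Eta receive the extra seats.
Beta receives 5.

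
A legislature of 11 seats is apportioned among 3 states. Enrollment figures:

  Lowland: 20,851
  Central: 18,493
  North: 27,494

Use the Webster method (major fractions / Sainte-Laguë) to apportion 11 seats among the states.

Lowland=3, Central=3, North=5

Standard divisor 66838/11 ≈ 6076.182; standard quotas: Lowland 3.432, Central 3.044, North 4.525.
Rounding to the nearest integer gives Lowland 3, Central 3, North 5 — total 11, matching the house size, so no adjustment is needed.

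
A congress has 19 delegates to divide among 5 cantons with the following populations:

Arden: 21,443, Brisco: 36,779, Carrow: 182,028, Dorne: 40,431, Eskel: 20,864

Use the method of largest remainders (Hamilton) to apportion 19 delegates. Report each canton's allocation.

Arden=1; Brisco=2; Carrow=12; Dorne=3; Eskel=1

Total 301545; standard divisor 301545/19 ≈ 15870.789.
Standard quotas: Arden 1.3511, Brisco 2.3174, Carrow 11.4694, Dorne 2.5475, Eskel 1.3146.
Lower quotas: Arden 1, Brisco 2, Carrow 11, Dorne 2, Eskel 1 (sum 17, leaving 2 seats).
Remainders in descending order: Dorne 0.5475, Carrow 0.4694, Arden 0.3511, Brisco 0.3174, Eskel 0.3146.
The surplus seats go to Dorne, Carrow.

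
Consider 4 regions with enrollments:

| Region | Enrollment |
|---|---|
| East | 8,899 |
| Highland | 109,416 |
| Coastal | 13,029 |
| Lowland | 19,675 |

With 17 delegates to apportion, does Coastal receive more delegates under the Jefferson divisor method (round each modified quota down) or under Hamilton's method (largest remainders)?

Jefferson: East 1, Highland 13, Coastal 1, Lowland 2.
Hamilton: East 1, Highland 12, Coastal 2, Lowland 2.
Coastal gets 1 under Jefferson and 2 under Hamilton.

Hamilton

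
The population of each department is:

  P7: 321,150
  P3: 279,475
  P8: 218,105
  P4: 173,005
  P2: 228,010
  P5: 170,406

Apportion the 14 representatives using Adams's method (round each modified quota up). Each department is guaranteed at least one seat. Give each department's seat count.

P7 3, P3 3, P8 2, P4 2, P2 2, P5 2

Standard divisor 1390151/14 ≈ 99296.5; standard quotas: P7 3.234, P3 2.815, P8 2.197, P4 1.742, P2 2.296, P5 1.716.
Rounding up gives 4, 3, 3, 2, 3, 2 = 17 seats, so the divisor must be adjusted.
With modified divisor 126900: modified quotas P7 2.531, P3 2.202, P8 1.719, P4 1.363, P2 1.797, P5 1.343.
Rounding up: P7 3, P3 3, P8 2, P4 2, P2 2, P5 2 (total 14).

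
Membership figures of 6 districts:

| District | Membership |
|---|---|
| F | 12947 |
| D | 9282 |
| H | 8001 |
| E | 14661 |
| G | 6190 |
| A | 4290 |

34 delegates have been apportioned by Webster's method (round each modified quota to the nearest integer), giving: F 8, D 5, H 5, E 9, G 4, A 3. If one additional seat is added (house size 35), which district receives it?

Priority for the next seat is population ÷ (current seats + 0.5).
Priorities: F 1523.176, D 1687.636, H 1454.727, E 1543.263, G 1375.556, A 1225.714.
Highest priority: D.

D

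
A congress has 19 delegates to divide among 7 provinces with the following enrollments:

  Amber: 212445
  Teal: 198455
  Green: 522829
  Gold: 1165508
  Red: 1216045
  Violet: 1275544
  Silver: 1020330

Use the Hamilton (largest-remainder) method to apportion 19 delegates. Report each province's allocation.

Standard divisor: 5611156 ÷ 19 = 295324.
Standard quotas: Amber 0.7194, Teal 0.6720, Green 1.7704, Gold 3.9465, Red 4.1177, Violet 4.3191, Silver 3.4550.
Lower quotas: Amber 0, Teal 0, Green 1, Gold 3, Red 4, Violet 4, Silver 3 (sum 15, leaving 4 seats).
Remainders in descending order: Gold 0.9465, Green 0.7704, Amber 0.7194, Teal 0.6720, Silver 0.4550, Violet 0.3191, Red 0.1177.
Largest remainders: Gold, Green, Amber, Teal receive the extra seats.

Amber 1; Teal 1; Green 2; Gold 4; Red 4; Violet 4; Silver 3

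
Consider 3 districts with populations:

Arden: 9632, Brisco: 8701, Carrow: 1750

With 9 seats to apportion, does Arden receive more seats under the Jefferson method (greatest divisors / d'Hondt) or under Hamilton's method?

Jefferson: Arden 5, Brisco 4, Carrow 0.
Hamilton: Arden 4, Brisco 4, Carrow 1.
Arden gets 5 under Jefferson and 4 under Hamilton.

Jefferson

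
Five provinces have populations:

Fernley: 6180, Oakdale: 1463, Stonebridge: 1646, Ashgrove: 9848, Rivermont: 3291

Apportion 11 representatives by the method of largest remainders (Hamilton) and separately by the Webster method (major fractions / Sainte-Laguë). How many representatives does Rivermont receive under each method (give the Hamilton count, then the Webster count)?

Hamilton: Fernley 3, Oakdale 1, Stonebridge 1, Ashgrove 5, Rivermont 1.
Webster: Fernley 3, Oakdale 1, Stonebridge 1, Ashgrove 4, Rivermont 2.
Rivermont gets 1 under Hamilton and 2 under Webster.

1 and 2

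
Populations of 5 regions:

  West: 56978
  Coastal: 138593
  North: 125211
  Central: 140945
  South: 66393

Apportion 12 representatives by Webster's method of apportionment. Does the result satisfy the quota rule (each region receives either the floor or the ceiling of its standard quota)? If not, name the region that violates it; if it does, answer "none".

none

Standard quotas: West 1.295, Coastal 3.149, North 2.845, Central 3.203, South 1.509.
Webster allocation: West 1, Coastal 3, North 3, Central 3, South 2.
Every allocation lies between the lower and upper quota.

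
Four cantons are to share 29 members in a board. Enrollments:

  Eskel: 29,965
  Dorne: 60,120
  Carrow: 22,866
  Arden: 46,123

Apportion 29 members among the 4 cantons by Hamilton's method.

Eskel 6, Dorne 11, Carrow 4, Arden 8

Standard divisor: 159074 ÷ 29 ≈ 5485.31.
Standard quotas: Eskel 5.4628, Dorne 10.9602, Carrow 4.1686, Arden 8.4085.
Lower quotas: Eskel 5, Dorne 10, Carrow 4, Arden 8 (sum 27, leaving 2 seats).
Remainders in descending order: Dorne 0.9602, Eskel 0.4628, Arden 0.4085, Carrow 0.1686.
The surplus seats go to Dorne, Eskel.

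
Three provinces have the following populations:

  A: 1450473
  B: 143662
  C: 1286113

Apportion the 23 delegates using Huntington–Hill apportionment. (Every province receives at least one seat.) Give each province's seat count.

With divisor 124437: modified quotas A 11.656, B 1.154, C 10.335.
Geometric-mean thresholds: A √(11·12)=11.489, B √(1·2)=1.414, C √(10·11)=10.488.
Each quota rounded against its threshold gives A 12, B 1, C 10 (total 23).

A 12; B 1; C 10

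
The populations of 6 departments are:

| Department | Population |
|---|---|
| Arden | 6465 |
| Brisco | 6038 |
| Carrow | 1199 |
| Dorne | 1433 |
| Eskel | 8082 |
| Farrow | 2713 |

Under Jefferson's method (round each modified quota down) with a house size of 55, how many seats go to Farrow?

6

Standard divisor 25930/55 ≈ 471.455; standard quotas: Arden 13.713, Brisco 12.807, Carrow 2.543, Dorne 3.040, Eskel 17.143, Farrow 5.755.
Rounding down gives 13, 12, 2, 3, 17, 5 = 52 seats, so the divisor must be adjusted.
With modified divisor 450: modified quotas Arden 14.367, Brisco 13.418, Carrow 2.664, Dorne 3.184, Eskel 17.960, Farrow 6.029.
Rounding down: Arden 14, Brisco 13, Carrow 2, Dorne 3, Eskel 17, Farrow 6 (total 55).
Farrow receives 6.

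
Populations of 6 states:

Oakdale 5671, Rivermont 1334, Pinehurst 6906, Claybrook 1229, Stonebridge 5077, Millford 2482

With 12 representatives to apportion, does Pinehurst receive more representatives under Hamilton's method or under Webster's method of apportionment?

Hamilton

Hamilton: Oakdale 3, Rivermont 1, Pinehurst 4, Claybrook 0, Stonebridge 3, Millford 1.
Webster: Oakdale 3, Rivermont 1, Pinehurst 3, Claybrook 1, Stonebridge 3, Millford 1.
Pinehurst gets 4 under Hamilton and 3 under Webster.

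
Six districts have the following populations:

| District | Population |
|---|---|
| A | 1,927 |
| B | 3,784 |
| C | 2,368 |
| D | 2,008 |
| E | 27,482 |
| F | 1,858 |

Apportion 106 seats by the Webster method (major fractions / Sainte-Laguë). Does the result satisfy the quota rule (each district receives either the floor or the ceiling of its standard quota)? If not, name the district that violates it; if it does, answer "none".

Standard quotas: A 5.181, B 10.173, C 6.366, D 5.399, E 73.886, F 4.995.
Webster allocation: A 5, B 10, C 6, D 5, E 75, F 5.
E has quota 73.886 (lower 73, upper 74) but receives 75 — outside the quota interval.

E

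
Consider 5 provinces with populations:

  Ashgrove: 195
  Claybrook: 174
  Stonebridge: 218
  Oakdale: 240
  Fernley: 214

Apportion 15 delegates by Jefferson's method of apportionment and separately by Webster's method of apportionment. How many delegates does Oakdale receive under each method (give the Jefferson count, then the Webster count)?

4 and 3

Jefferson: Ashgrove 3, Claybrook 2, Stonebridge 3, Oakdale 4, Fernley 3.
Webster: Ashgrove 3, Claybrook 3, Stonebridge 3, Oakdale 3, Fernley 3.
Oakdale gets 4 under Jefferson and 3 under Webster.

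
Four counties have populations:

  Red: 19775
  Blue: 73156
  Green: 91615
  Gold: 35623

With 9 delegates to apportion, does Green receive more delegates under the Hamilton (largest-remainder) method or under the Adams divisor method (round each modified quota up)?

Hamilton: Red 1, Blue 3, Green 4, Gold 1.
Adams: Red 1, Blue 3, Green 3, Gold 2.
Green gets 4 under Hamilton and 3 under Adams.

Hamilton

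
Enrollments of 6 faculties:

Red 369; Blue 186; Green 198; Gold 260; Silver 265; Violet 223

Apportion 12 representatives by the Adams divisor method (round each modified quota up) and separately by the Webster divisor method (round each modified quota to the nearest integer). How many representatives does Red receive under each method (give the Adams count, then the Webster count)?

2 and 3

Adams: Red 2, Blue 2, Green 2, Gold 2, Silver 2, Violet 2.
Webster: Red 3, Blue 1, Green 2, Gold 2, Silver 2, Violet 2.
Red gets 2 under Adams and 3 under Webster.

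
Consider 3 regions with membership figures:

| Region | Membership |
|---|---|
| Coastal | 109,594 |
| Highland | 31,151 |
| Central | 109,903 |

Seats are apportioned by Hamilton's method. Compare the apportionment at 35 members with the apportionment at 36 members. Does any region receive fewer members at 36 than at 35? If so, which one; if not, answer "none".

At 35 seats: Coastal 15, Highland 5, Central 15.
At 36 seats: Coastal 16, Highland 4, Central 16.
Highland drops from 5 to 4.

Highland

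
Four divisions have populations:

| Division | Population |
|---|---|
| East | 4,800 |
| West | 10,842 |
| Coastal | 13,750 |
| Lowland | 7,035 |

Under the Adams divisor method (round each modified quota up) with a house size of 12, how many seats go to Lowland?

2

Standard divisor 36427/12 ≈ 3035.583; standard quotas: East 1.581, West 3.572, Coastal 4.530, Lowland 2.318.
Rounding up gives 2, 4, 5, 3 = 14 seats, so the divisor must be adjusted.
With modified divisor 3570: modified quotas East 1.345, West 3.037, Coastal 3.852, Lowland 1.971.
Rounding up: East 2, West 4, Coastal 4, Lowland 2 (total 12).
Lowland receives 2.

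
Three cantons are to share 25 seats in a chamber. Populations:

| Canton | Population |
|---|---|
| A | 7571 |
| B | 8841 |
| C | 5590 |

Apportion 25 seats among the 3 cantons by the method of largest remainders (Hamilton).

A=9, B=10, C=6

Total 22002; standard divisor 22002/25 ≈ 880.08.
Standard quotas: A 8.6026, B 10.0457, C 6.3517.
Lower quotas: A 8, B 10, C 6 (sum 24, leaving 1 seat).
Remainders in descending order: A 0.6026, C 0.3517, B 0.0457.
Largest remainder: A receives the extra seat.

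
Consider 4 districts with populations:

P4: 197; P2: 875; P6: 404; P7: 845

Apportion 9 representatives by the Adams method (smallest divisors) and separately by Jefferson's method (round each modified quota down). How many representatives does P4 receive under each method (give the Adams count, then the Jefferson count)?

1 and 0

Adams: P4 1, P2 3, P6 2, P7 3.
Jefferson: P4 0, P2 4, P6 1, P7 4.
P4 gets 1 under Adams and 0 under Jefferson.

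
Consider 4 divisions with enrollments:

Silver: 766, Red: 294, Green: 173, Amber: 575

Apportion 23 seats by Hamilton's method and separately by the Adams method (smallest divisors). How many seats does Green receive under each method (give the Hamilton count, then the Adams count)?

2 and 3

Hamilton: Silver 10, Red 4, Green 2, Amber 7.
Adams: Silver 9, Red 4, Green 3, Amber 7.
Green gets 2 under Hamilton and 3 under Adams.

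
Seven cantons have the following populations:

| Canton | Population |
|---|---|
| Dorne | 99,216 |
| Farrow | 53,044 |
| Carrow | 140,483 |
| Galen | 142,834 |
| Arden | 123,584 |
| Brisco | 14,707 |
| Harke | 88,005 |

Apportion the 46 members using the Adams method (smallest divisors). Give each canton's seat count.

Dorne 7, Farrow 4, Carrow 10, Galen 10, Arden 8, Brisco 1, Harke 6

Standard divisor 661873/46 ≈ 14388.543; standard quotas: Dorne 6.895, Farrow 3.687, Carrow 9.764, Galen 9.927, Arden 8.589, Brisco 1.022, Harke 6.116.
Rounding up gives 7, 4, 10, 10, 9, 2, 7 = 49 seats, so the divisor must be adjusted.
With modified divisor 15500: modified quotas Dorne 6.401, Farrow 3.422, Carrow 9.063, Galen 9.215, Arden 7.973, Brisco 0.949, Harke 5.678.
Rounding up: Dorne 7, Farrow 4, Carrow 10, Galen 10, Arden 8, Brisco 1, Harke 6 (total 46).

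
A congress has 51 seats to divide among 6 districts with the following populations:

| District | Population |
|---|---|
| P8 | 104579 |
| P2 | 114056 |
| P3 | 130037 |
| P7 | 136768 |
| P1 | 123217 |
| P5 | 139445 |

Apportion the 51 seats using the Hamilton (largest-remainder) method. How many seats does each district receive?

The standard divisor is 748102/51 ≈ 14668.667.
Standard quotas: P8 7.1294, P2 7.7755, P3 8.8650, P7 9.3238, P1 8.4000, P5 9.5063.
Lower quotas: P8 7, P2 7, P3 8, P7 9, P1 8, P5 9 (sum 48, leaving 3 seats).
Remainders in descending order: P3 0.8650, P2 0.7755, P5 0.5063, P1 0.4000, P7 0.3238, P8 0.1294.
Largest remainders: P3, P2, P5 receive the extra seats.

P8: 7; P2: 8; P3: 9; P7: 9; P1: 8; P5: 10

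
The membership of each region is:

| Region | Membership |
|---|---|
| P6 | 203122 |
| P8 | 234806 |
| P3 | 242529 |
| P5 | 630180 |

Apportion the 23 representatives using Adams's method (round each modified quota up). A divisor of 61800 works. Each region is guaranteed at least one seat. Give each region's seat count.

With modified divisor 61800: modified quotas P6 3.287, P8 3.799, P3 3.924, P5 10.197.
Rounding up: P6 4, P8 4, P3 4, P5 11 (total 23).

P6: 4, P8: 4, P3: 4, P5: 11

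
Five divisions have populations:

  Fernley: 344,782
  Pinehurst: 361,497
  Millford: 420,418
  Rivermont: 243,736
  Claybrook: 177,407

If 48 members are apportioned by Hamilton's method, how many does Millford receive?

13

Standard divisor: 1547840 ÷ 48 ≈ 32246.667.
Standard quotas: Fernley 10.6920, Pinehurst 11.2104, Millford 13.0376, Rivermont 7.5585, Claybrook 5.5016.
Lower quotas: Fernley 10, Pinehurst 11, Millford 13, Rivermont 7, Claybrook 5 (sum 46, leaving 2 seats).
Remainders in descending order: Fernley 0.6920, Rivermont 0.5585, Claybrook 0.5016, Pinehurst 0.2104, Millford 0.0376.
Largest remainders: Fernley, Rivermont receive the extra seats.
Millford receives 13.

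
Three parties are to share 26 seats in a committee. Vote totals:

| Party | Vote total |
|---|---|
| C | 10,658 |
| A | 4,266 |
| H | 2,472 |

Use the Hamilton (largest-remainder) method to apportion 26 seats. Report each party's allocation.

Total 17396; standard divisor 17396/26 ≈ 669.077.
Standard quotas: C 15.9294, A 6.3759, H 3.6946.
Lower quotas: C 15, A 6, H 3 (sum 24, leaving 2 seats).
Remainders in descending order: C 0.9294, H 0.6946, A 0.3759.
The surplus seats go to C, H.

C: 16, A: 6, H: 4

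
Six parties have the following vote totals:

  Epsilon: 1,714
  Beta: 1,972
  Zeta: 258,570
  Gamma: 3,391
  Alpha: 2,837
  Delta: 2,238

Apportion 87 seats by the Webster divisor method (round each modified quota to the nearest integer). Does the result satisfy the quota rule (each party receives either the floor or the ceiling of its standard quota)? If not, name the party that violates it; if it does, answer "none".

Zeta

Standard quotas: Epsilon 0.551, Beta 0.634, Zeta 83.095, Gamma 1.090, Alpha 0.912, Delta 0.719.
Webster allocation: Epsilon 1, Beta 1, Zeta 82, Gamma 1, Alpha 1, Delta 1.
Zeta has quota 83.095 (lower 83, upper 84) but receives 82 — outside the quota interval.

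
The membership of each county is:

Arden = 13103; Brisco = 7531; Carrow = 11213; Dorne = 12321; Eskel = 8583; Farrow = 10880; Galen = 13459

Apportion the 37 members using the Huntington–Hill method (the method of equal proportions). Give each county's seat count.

Arden: 6, Brisco: 4, Carrow: 5, Dorne: 6, Eskel: 4, Farrow: 5, Galen: 7

With divisor 2062: modified quotas Arden 6.355, Brisco 3.652, Carrow 5.438, Dorne 5.975, Eskel 4.162, Farrow 5.276, Galen 6.527.
Geometric-mean thresholds: Arden √(6·7)=6.481, Brisco √(3·4)=3.464, Carrow √(5·6)=5.477, Dorne √(5·6)=5.477, Eskel √(4·5)=4.472, Farrow √(5·6)=5.477, Galen √(6·7)=6.481.
Each quota rounded against its threshold gives Arden 6, Brisco 4, Carrow 5, Dorne 6, Eskel 4, Farrow 5, Galen 7 (total 37).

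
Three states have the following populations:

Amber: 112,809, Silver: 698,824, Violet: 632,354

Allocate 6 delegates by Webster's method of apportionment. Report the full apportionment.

Standard divisor 1443987/6 ≈ 240664.5; standard quotas: Amber 0.469, Silver 2.904, Violet 2.628.
Rounding to the nearest integer gives Amber 0, Silver 3, Violet 3 — total 6, matching the house size, so no adjustment is needed.

Amber 0; Silver 3; Violet 3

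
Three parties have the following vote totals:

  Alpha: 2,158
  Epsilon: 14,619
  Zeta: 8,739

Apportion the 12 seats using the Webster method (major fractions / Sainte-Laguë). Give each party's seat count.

Standard divisor 25516/12 ≈ 2126.333; standard quotas: Alpha 1.015, Epsilon 6.875, Zeta 4.110.
Rounding to the nearest integer gives Alpha 1, Epsilon 7, Zeta 4 — total 12, matching the house size, so no adjustment is needed.

Alpha: 1; Epsilon: 7; Zeta: 4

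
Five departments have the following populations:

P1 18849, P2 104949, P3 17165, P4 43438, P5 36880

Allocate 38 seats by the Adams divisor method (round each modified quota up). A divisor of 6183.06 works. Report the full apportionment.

P1: 4, P2: 17, P3: 3, P4: 8, P5: 6

With modified divisor 6183.06: modified quotas P1 3.048, P2 16.974, P3 2.776, P4 7.025, P5 5.965.
Rounding up: P1 4, P2 17, P3 3, P4 8, P5 6 (total 38).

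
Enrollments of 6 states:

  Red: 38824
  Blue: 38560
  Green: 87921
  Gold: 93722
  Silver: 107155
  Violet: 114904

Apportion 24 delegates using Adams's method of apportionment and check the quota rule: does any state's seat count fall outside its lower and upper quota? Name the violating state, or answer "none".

Standard quotas: Red 1.937, Blue 1.924, Green 4.386, Gold 4.676, Silver 5.346, Violet 5.732.
Adams allocation: Red 2, Blue 2, Green 4, Gold 5, Silver 5, Violet 6.
Every allocation lies between the lower and upper quota.

none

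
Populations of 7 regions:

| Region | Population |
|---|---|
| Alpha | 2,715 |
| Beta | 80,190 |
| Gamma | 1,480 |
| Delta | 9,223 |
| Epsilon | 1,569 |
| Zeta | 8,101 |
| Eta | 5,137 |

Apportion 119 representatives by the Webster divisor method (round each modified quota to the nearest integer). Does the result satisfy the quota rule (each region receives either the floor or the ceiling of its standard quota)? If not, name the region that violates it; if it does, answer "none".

Beta

Standard quotas: Alpha 2.980, Beta 88.019, Gamma 1.624, Delta 10.123, Epsilon 1.722, Zeta 8.892, Eta 5.639.
Webster allocation: Alpha 3, Beta 87, Gamma 2, Delta 10, Epsilon 2, Zeta 9, Eta 6.
Beta has quota 88.019 (lower 88, upper 89) but receives 87 — outside the quota interval.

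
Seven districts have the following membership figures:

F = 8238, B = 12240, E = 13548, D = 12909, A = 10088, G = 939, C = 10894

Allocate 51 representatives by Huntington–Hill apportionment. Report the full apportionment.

With divisor 1354: modified quotas F 6.084, B 9.040, E 10.006, D 9.534, A 7.451, G 0.694, C 8.046.
Geometric-mean thresholds: F √(6·7)=6.481, B √(9·10)=9.487, E √(10·11)=10.488, D √(9·10)=9.487, A √(7·8)=7.483, G (min 1), C √(8·9)=8.485.
Each quota rounded against its threshold gives F 6, B 9, E 10, D 10, A 7, G 1, C 8 (total 51).

F 6; B 9; E 10; D 10; A 7; G 1; C 8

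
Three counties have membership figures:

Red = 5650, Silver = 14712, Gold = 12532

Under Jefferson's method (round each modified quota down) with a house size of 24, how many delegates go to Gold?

9

Standard divisor 32894/24 ≈ 1370.583; standard quotas: Red 4.122, Silver 10.734, Gold 9.144.
Rounding down gives 4, 10, 9 = 23 seats, so the divisor must be adjusted.
With modified divisor 1300: modified quotas Red 4.346, Silver 11.317, Gold 9.640.
Rounding down: Red 4, Silver 11, Gold 9 (total 24).
Gold receives 9.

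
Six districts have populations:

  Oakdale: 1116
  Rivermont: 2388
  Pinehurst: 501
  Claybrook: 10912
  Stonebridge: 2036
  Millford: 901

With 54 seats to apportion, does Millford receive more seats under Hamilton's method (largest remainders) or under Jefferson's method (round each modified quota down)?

Hamilton: Oakdale 3, Rivermont 7, Pinehurst 2, Claybrook 33, Stonebridge 6, Millford 3.
Jefferson: Oakdale 3, Rivermont 7, Pinehurst 1, Claybrook 35, Stonebridge 6, Millford 2.
Millford gets 3 under Hamilton and 2 under Jefferson.

Hamilton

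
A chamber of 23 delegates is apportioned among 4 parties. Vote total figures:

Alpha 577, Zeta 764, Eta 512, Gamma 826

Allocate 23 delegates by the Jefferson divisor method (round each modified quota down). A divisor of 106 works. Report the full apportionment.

Alpha=5, Zeta=7, Eta=4, Gamma=7

With modified divisor 106: modified quotas Alpha 5.443, Zeta 7.208, Eta 4.830, Gamma 7.792.
Rounding down: Alpha 5, Zeta 7, Eta 4, Gamma 7 (total 23).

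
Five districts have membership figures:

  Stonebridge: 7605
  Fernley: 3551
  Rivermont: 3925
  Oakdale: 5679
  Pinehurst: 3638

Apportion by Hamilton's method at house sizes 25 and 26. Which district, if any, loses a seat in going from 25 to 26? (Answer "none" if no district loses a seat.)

none

At 25 seats: Stonebridge 8, Fernley 3, Rivermont 4, Oakdale 6, Pinehurst 4.
At 26 seats: Stonebridge 8, Fernley 4, Rivermont 4, Oakdale 6, Pinehurst 4.
No district's allocation decreased.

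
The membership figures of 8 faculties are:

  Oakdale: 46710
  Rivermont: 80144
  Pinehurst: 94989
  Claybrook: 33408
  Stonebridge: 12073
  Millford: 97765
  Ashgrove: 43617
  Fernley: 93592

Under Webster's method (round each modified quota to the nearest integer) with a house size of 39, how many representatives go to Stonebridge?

Standard divisor 502298/39 ≈ 12879.436; standard quotas: Oakdale 3.627, Rivermont 6.223, Pinehurst 7.375, Claybrook 2.594, Stonebridge 0.937, Millford 7.591, Ashgrove 3.387, Fernley 7.267.
Rounding to the nearest integer gives Oakdale 4, Rivermont 6, Pinehurst 7, Claybrook 3, Stonebridge 1, Millford 8, Ashgrove 3, Fernley 7 — total 39, matching the house size, so no adjustment is needed.
Stonebridge receives 1.

1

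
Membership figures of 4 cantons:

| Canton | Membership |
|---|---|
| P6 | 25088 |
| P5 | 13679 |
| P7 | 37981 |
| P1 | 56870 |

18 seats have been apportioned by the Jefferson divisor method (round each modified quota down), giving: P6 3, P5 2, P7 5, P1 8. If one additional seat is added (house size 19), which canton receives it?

P7

Priority for the next seat is population ÷ (current seats + 1).
Priorities: P6 6272.000, P5 4559.667, P7 6330.167, P1 6318.889.
Highest priority: P7.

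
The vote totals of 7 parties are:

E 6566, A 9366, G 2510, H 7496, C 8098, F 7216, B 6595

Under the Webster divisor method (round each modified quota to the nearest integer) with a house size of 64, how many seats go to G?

3

Standard divisor 47847/64 ≈ 747.609; standard quotas: E 8.783, A 12.528, G 3.357, H 10.027, C 10.832, F 9.652, B 8.821.
Rounding to the nearest integer gives 9, 13, 3, 10, 11, 10, 9 = 65 seats, so the divisor must be adjusted.
With modified divisor 754: modified quotas E 8.708, A 12.422, G 3.329, H 9.942, C 10.740, F 9.570, B 8.747.
Rounding to the nearest integer: E 9, A 12, G 3, H 10, C 11, F 10, B 9 (total 64).
G receives 3.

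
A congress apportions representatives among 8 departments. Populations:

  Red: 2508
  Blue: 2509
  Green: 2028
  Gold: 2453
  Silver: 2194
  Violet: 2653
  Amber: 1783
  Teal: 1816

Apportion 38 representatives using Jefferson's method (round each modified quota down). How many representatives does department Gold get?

Standard divisor 17944/38 ≈ 472.211; standard quotas: Red 5.311, Blue 5.313, Green 4.295, Gold 5.195, Silver 4.646, Violet 5.618, Amber 3.776, Teal 3.846.
Rounding down gives 5, 5, 4, 5, 4, 5, 3, 3 = 34 seats, so the divisor must be adjusted.
With modified divisor 430: modified quotas Red 5.833, Blue 5.835, Green 4.716, Gold 5.705, Silver 5.102, Violet 6.170, Amber 4.147, Teal 4.223.
Rounding down: Red 5, Blue 5, Green 4, Gold 5, Silver 5, Violet 6, Amber 4, Teal 4 (total 38).
Gold receives 5.

5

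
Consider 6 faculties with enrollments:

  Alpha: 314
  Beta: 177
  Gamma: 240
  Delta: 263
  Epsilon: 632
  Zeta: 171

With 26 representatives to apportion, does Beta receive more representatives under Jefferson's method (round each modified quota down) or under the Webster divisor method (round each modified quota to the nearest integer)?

Jefferson: Alpha 5, Beta 2, Gamma 3, Delta 4, Epsilon 10, Zeta 2.
Webster: Alpha 5, Beta 3, Gamma 3, Delta 4, Epsilon 9, Zeta 2.
Beta gets 2 under Jefferson and 3 under Webster.

Webster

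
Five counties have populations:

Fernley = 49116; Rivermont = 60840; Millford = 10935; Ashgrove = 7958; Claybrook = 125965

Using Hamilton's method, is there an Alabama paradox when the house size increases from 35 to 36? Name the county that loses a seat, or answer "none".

Millford

At 35 seats: Fernley 7, Rivermont 8, Millford 2, Ashgrove 1, Claybrook 17.
At 36 seats: Fernley 7, Rivermont 9, Millford 1, Ashgrove 1, Claybrook 18.
Millford drops from 2 to 1.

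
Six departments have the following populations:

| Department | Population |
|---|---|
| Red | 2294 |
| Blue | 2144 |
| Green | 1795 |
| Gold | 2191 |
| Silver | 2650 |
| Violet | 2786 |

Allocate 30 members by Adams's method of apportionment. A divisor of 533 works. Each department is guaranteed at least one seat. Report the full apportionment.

With modified divisor 533: modified quotas Red 4.304, Blue 4.023, Green 3.368, Gold 4.111, Silver 4.972, Violet 5.227.
Rounding up: Red 5, Blue 5, Green 4, Gold 5, Silver 5, Violet 6 (total 30).

Red 5; Blue 5; Green 4; Gold 5; Silver 5; Violet 6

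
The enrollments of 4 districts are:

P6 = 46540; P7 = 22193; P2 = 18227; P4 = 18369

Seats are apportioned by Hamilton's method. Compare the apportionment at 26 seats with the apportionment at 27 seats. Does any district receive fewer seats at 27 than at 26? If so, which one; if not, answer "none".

P2

At 26 seats: P6 11, P7 5, P2 5, P4 5.
At 27 seats: P6 12, P7 6, P2 4, P4 5.
P2 drops from 5 to 4.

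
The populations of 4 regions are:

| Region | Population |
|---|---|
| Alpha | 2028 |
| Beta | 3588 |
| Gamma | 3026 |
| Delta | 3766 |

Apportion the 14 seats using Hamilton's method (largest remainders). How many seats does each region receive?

Alpha 2; Beta 4; Gamma 4; Delta 4

Total 12408; standard divisor 12408/14 ≈ 886.286.
Standard quotas: Alpha 2.288, Beta 4.048, Gamma 3.414, Delta 4.249.
Lower quotas: Alpha 2, Beta 4, Gamma 3, Delta 4 (sum 13, leaving 1 seat).
Remainders in descending order: Gamma 0.414, Alpha 0.288, Delta 0.249, Beta 0.048.
The surplus seat goes to Gamma.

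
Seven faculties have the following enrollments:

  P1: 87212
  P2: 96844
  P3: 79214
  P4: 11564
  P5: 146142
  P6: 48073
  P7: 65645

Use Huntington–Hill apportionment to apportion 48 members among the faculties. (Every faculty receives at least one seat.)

With divisor 11123: modified quotas P1 7.841, P2 8.707, P3 7.122, P4 1.040, P5 13.139, P6 4.322, P7 5.902.
Geometric-mean thresholds: P1 √(7·8)=7.483, P2 √(8·9)=8.485, P3 √(7·8)=7.483, P4 √(1·2)=1.414, P5 √(13·14)=13.491, P6 √(4·5)=4.472, P7 √(5·6)=5.477.
Each quota rounded against its threshold gives P1 8, P2 9, P3 7, P4 1, P5 13, P6 4, P7 6 (total 48).

P1=8, P2=9, P3=7, P4=1, P5=13, P6=4, P7=6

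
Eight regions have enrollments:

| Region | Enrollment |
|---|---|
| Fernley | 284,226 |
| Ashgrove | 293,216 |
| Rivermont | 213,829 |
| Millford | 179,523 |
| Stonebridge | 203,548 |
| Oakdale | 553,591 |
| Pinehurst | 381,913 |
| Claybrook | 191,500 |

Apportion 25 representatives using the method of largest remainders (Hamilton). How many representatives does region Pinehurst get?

4

Total 2301346; standard divisor 2301346/25 ≈ 92053.84.
Standard quotas: Fernley 3.0876, Ashgrove 3.1853, Rivermont 2.3229, Millford 1.9502, Stonebridge 2.2112, Oakdale 6.0138, Pinehurst 4.1488, Claybrook 2.0803.
Lower quotas: Fernley 3, Ashgrove 3, Rivermont 2, Millford 1, Stonebridge 2, Oakdale 6, Pinehurst 4, Claybrook 2 (sum 23, leaving 2 seats).
Remainders in descending order: Millford 0.9502, Rivermont 0.3229, Stonebridge 0.2112, Ashgrove 0.1853, Pinehurst 0.1488, Fernley 0.0876, Claybrook 0.0803, Oakdale 0.0138.
The surplus seats go to Millford, Rivermont.
Pinehurst receives 4.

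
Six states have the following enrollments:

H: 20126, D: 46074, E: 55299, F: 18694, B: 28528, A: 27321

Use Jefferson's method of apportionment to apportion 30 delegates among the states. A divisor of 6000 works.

With modified divisor 6000: modified quotas H 3.354, D 7.679, E 9.216, F 3.116, B 4.755, A 4.553.
Rounding down: H 3, D 7, E 9, F 3, B 4, A 4 (total 30).

H: 3; D: 7; E: 9; F: 3; B: 4; A: 4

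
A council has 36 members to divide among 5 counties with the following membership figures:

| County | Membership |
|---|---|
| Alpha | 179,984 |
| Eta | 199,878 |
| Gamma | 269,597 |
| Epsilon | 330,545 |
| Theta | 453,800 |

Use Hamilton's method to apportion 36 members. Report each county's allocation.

The standard divisor is 1433804/36 ≈ 39827.889.
Standard quotas: Alpha 4.5190, Eta 5.0185, Gamma 6.7691, Epsilon 8.2993, Theta 11.3940.
Lower quotas: Alpha 4, Eta 5, Gamma 6, Epsilon 8, Theta 11 (sum 34, leaving 2 seats).
Remainders in descending order: Gamma 0.7691, Alpha 0.5190, Theta 0.3940, Epsilon 0.2993, Eta 0.0185.
Largest remainders: Gamma, Alpha receive the extra seats.

Alpha 5, Eta 5, Gamma 7, Epsilon 8, Theta 11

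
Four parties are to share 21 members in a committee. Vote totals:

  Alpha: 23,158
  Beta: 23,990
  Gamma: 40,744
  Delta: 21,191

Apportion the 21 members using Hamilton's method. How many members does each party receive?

Alpha=4; Beta=5; Gamma=8; Delta=4

The standard divisor is 109083/21 ≈ 5194.429.
Standard quotas: Alpha 4.4582, Beta 4.6184, Gamma 7.8438, Delta 4.0796.
Lower quotas: Alpha 4, Beta 4, Gamma 7, Delta 4 (sum 19, leaving 2 seats).
Remainders in descending order: Gamma 0.8438, Beta 0.6184, Alpha 0.4582, Delta 0.0796.
Largest remainders: Gamma, Beta receive the extra seats.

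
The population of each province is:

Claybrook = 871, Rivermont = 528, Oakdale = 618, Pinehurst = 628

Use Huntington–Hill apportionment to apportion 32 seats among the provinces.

Claybrook=11; Rivermont=6; Oakdale=7; Pinehurst=8

With divisor 83: modified quotas Claybrook 10.494, Rivermont 6.361, Oakdale 7.446, Pinehurst 7.566.
Geometric-mean thresholds: Claybrook √(10·11)=10.488, Rivermont √(6·7)=6.481, Oakdale √(7·8)=7.483, Pinehurst √(7·8)=7.483.
Each quota rounded against its threshold gives Claybrook 11, Rivermont 6, Oakdale 7, Pinehurst 8 (total 32).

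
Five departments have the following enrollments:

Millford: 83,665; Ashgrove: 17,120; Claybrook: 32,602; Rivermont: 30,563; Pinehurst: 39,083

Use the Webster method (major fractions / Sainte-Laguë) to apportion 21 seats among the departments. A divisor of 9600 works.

Millford 9; Ashgrove 2; Claybrook 3; Rivermont 3; Pinehurst 4

With modified divisor 9600: modified quotas Millford 8.715, Ashgrove 1.783, Claybrook 3.396, Rivermont 3.184, Pinehurst 4.071.
Rounding to the nearest integer: Millford 9, Ashgrove 2, Claybrook 3, Rivermont 3, Pinehurst 4 (total 21).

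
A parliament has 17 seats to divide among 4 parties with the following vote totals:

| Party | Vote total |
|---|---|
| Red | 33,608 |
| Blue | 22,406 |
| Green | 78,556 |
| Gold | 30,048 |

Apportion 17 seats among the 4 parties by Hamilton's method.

The standard divisor is 164618/17 ≈ 9683.412.
Standard quotas: Red 3.4707, Blue 2.3139, Green 8.1124, Gold 3.1030.
Lower quotas: Red 3, Blue 2, Green 8, Gold 3 (sum 16, leaving 1 seat).
Remainders in descending order: Red 0.4707, Blue 0.3139, Green 0.1124, Gold 0.1030.
The surplus seat goes to Red.

Red 4, Blue 2, Green 8, Gold 3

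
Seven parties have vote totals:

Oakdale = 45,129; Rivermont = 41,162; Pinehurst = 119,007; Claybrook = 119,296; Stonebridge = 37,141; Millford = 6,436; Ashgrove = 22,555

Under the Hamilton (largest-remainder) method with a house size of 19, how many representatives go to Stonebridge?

2

Standard divisor: 390726 ÷ 19 ≈ 20564.526.
Standard quotas: Oakdale 2.1945, Rivermont 2.0016, Pinehurst 5.7870, Claybrook 5.8011, Stonebridge 1.8061, Millford 0.3130, Ashgrove 1.0968.
Lower quotas: Oakdale 2, Rivermont 2, Pinehurst 5, Claybrook 5, Stonebridge 1, Millford 0, Ashgrove 1 (sum 16, leaving 3 seats).
Remainders in descending order: Stonebridge 0.8061, Claybrook 0.8011, Pinehurst 0.7870, Millford 0.3130, Oakdale 0.1945, Ashgrove 0.0968, Rivermont 0.0016.
The surplus seats go to Stonebridge, Claybrook, Pinehurst.
Stonebridge receives 2.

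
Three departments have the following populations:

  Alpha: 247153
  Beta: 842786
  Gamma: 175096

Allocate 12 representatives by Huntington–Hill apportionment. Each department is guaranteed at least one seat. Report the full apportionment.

With divisor 106761: modified quotas Alpha 2.315, Beta 7.894, Gamma 1.640.
Geometric-mean thresholds: Alpha √(2·3)=2.449, Beta √(7·8)=7.483, Gamma √(1·2)=1.414.
Each quota rounded against its threshold gives Alpha 2, Beta 8, Gamma 2 (total 12).

Alpha 2; Beta 8; Gamma 2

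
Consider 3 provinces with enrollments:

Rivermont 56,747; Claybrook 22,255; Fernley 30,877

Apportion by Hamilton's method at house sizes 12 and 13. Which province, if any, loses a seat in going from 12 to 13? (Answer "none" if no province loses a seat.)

Claybrook

At 12 seats: Rivermont 6, Claybrook 3, Fernley 3.
At 13 seats: Rivermont 7, Claybrook 2, Fernley 4.
Claybrook drops from 3 to 2.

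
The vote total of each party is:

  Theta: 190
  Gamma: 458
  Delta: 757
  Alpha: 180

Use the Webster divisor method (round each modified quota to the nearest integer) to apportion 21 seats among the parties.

Theta 3, Gamma 6, Delta 10, Alpha 2

Standard divisor 1585/21 ≈ 75.476; standard quotas: Theta 2.517, Gamma 6.068, Delta 10.030, Alpha 2.385.
Rounding to the nearest integer gives Theta 3, Gamma 6, Delta 10, Alpha 2 — total 21, matching the house size, so no adjustment is needed.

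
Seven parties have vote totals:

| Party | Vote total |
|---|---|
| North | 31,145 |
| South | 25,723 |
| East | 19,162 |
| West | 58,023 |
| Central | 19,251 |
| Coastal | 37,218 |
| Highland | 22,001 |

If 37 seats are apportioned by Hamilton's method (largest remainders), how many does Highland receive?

4

Standard divisor: 212523 ÷ 37 ≈ 5743.865.
Standard quotas: North 5.4223, South 4.4783, East 3.3361, West 10.1017, Central 3.3516, Coastal 6.4796, Highland 3.8303.
Lower quotas: North 5, South 4, East 3, West 10, Central 3, Coastal 6, Highland 3 (sum 34, leaving 3 seats).
Remainders in descending order: Highland 0.8303, Coastal 0.4796, South 0.4783, North 0.4223, Central 0.3516, East 0.3361, West 0.1017.
Largest remainders: Highland, Coastal, South receive the extra seats.
Highland receives 4.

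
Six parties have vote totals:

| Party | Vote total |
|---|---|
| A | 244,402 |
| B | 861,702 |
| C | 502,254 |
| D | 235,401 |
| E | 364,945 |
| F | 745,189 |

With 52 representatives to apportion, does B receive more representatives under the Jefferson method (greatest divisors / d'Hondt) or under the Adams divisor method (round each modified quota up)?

Jefferson: A 4, B 16, C 9, D 4, E 6, F 13.
Adams: A 5, B 15, C 9, D 4, E 6, F 13.
B gets 16 under Jefferson and 15 under Adams.

Jefferson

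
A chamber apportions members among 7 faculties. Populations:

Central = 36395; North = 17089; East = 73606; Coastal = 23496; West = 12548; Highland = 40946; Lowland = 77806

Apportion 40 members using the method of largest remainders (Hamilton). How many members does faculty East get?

11

Total 281886; standard divisor 281886/40 ≈ 7047.15.
Standard quotas: Central 5.1645, North 2.4250, East 10.4448, Coastal 3.3341, West 1.7806, Highland 5.8103, Lowland 11.0408.
Lower quotas: Central 5, North 2, East 10, Coastal 3, West 1, Highland 5, Lowland 11 (sum 37, leaving 3 seats).
Remainders in descending order: Highland 0.8103, West 0.7806, East 0.4448, North 0.4250, Coastal 0.3341, Central 0.1645, Lowland 0.0408.
Largest remainders: Highland, West, East receive the extra seats.
East receives 11.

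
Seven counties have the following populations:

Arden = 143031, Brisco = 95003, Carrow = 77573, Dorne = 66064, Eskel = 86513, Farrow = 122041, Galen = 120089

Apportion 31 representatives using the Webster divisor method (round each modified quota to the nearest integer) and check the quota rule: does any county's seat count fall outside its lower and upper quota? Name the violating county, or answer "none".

Standard quotas: Arden 6.242, Brisco 4.146, Carrow 3.385, Dorne 2.883, Eskel 3.776, Farrow 5.326, Galen 5.241.
Webster allocation: Arden 6, Brisco 4, Carrow 3, Dorne 3, Eskel 4, Farrow 6, Galen 5.
Every allocation lies between the lower and upper quota.

none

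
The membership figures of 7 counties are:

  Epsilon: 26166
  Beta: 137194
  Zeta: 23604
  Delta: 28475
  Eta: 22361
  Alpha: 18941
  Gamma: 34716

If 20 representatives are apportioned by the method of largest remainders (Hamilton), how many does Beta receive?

The standard divisor is 291457/20 ≈ 14572.85.
Standard quotas: Epsilon 1.7955, Beta 9.4144, Zeta 1.6197, Delta 1.9540, Eta 1.5344, Alpha 1.2997, Gamma 2.3822.
Lower quotas: Epsilon 1, Beta 9, Zeta 1, Delta 1, Eta 1, Alpha 1, Gamma 2 (sum 16, leaving 4 seats).
Remainders in descending order: Delta 0.9540, Epsilon 0.7955, Zeta 0.6197, Eta 0.5344, Beta 0.4144, Gamma 0.3822, Alpha 0.2997.
Largest remainders: Delta, Epsilon, Zeta, Eta receive the extra seats.
Beta receives 9.

9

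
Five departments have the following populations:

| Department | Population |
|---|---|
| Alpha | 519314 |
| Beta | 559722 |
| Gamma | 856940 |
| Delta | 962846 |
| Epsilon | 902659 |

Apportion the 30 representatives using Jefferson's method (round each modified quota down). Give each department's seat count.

Alpha: 4; Beta: 4; Gamma: 7; Delta: 8; Epsilon: 7

Standard divisor 3801481/30 ≈ 126716.033; standard quotas: Alpha 4.098, Beta 4.417, Gamma 6.763, Delta 7.598, Epsilon 7.123.
Rounding down gives 4, 4, 6, 7, 7 = 28 seats, so the divisor must be adjusted.
With modified divisor 116600: modified quotas Alpha 4.454, Beta 4.800, Gamma 7.349, Delta 8.258, Epsilon 7.742.
Rounding down: Alpha 4, Beta 4, Gamma 7, Delta 8, Epsilon 7 (total 30).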